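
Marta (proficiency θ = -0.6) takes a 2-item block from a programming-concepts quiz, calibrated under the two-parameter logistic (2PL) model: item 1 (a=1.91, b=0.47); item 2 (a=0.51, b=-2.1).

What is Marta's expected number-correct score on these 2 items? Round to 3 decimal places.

0.797

P(θ) = 1 / (1 + exp(−a(θ − b)))
P_1 = 1/(1+e^{2.0437}) = 0.1147
P_2 = 1/(1+e^{-0.7650}) = 0.6824
E[score] = 0.1147 + 0.6824 = 0.7971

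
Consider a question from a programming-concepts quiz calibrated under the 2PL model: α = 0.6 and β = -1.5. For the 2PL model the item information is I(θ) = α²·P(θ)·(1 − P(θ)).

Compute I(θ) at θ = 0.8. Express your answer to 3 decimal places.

P = 1/(1+e^{-1.3800}) = 0.7990
P(1−P) = 0.7990 × 0.2010 = 0.1606
I = α² × P(1−P) = 0.6² × 0.1606 = 0.05782

0.058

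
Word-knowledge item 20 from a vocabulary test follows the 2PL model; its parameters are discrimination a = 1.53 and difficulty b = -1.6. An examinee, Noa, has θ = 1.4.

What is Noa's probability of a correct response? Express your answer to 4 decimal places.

P(θ) = 1 / (1 + exp(−a(θ − b)))
Exponent: 1.53 × (1.4 − (-1.6)) = 4.5900
1/(1 + e^{-4.5900}) = 0.9899

0.9899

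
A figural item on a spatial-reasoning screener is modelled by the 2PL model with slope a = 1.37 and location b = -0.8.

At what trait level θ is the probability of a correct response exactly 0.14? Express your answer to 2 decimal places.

P(θ) = 1 / (1 + exp(−a(θ − b)))
logit = ln(0.1400/0.8600) = -1.8153
θ = b + logit/(a) = -0.8 + (-1.8153)/1.3700 = -2.1250

-2.13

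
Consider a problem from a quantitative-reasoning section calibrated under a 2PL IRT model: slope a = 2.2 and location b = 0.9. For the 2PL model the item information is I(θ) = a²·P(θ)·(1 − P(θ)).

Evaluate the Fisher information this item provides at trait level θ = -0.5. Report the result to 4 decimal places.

0.2033

P = 1/(1+e^{3.0800}) = 0.0439
P(1−P) = 0.0439 × 0.9561 = 0.0420
I = a² × P(1−P) = 2.2² × 0.0420 = 0.20332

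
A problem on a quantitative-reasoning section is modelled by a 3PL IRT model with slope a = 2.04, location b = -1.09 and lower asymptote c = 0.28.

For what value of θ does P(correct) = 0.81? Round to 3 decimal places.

P(θ) = c + (1 − c) · 1 / (1 + exp(−a(θ − b)))
Remove guessing floor: (0.81 − 0.28)/(1 − 0.28) = 0.7361
logit = ln(0.7361/0.2639) = 1.0259
θ = b + logit/(a) = -1.09 + 1.0259/2.0400 = -0.5871

-0.587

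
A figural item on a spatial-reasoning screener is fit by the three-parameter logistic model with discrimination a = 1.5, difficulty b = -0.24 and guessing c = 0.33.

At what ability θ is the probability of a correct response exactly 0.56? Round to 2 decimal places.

-0.67

P(θ) = c + (1 − c) · 1 / (1 + exp(−a(θ − b)))
Remove guessing floor: (0.56 − 0.33)/(1 − 0.33) = 0.3433
logit = ln(0.3433/0.6567) = -0.6487
θ = b + logit/(a) = -0.24 + (-0.6487)/1.5000 = -0.6725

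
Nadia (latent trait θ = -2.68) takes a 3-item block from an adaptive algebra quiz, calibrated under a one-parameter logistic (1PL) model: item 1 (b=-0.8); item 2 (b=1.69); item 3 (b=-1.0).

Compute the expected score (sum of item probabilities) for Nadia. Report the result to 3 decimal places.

P(θ) = 1 / (1 + exp(−(θ − b)))
P_1 = 1/(1+e^{1.8800}) = 0.1324
P_2 = 1/(1+e^{4.3700}) = 0.0125
P_3 = 1/(1+e^{1.6800}) = 0.1571
E[score] = 0.1324 + 0.0125 + 0.1571 = 0.3020

0.302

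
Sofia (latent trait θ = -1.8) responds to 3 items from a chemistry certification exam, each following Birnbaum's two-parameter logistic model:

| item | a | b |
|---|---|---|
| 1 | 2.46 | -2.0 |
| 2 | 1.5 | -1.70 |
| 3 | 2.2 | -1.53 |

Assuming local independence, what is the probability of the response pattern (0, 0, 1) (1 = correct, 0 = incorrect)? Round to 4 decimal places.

0.0725

P(θ) = 1 / (1 + exp(−a(θ − b)))
P_1 = 1/(1+e^{-0.4920}) = 0.6206
P_2 = 1/(1+e^{0.1500}) = 0.4626
P_3 = 1/(1+e^{0.5940}) = 0.3557
L = (1−P_1) × (1−P_2) × P_3 = 0.3794 × 0.5374 × 0.3557 = 0.07254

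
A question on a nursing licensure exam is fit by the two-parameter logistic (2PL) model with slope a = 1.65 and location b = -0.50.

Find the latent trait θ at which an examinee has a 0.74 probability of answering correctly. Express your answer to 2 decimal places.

0.13

P(θ) = 1 / (1 + exp(−a(θ − b)))
logit = ln(0.7400/0.2600) = 1.0460
θ = b + logit/(a) = -0.50 + 1.0460/1.6500 = 0.1339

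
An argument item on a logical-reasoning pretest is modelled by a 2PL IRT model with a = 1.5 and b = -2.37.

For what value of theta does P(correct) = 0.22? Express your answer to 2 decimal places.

-3.21

P(theta) = 1 / (1 + exp(−a(theta − b)))
logit = ln(0.2200/0.7800) = -1.2657
theta = b + logit/(a) = -2.37 + (-1.2657)/1.5000 = -3.2138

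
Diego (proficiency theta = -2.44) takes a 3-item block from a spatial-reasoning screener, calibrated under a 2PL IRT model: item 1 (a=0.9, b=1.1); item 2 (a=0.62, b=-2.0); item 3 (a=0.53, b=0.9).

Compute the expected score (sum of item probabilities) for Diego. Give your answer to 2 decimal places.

0.62

P(theta) = 1 / (1 + exp(−a(theta − b)))
P_1 = 1/(1+e^{3.1860}) = 0.0397
P_2 = 1/(1+e^{0.2728}) = 0.4322
P_3 = 1/(1+e^{1.7702}) = 0.1455
E[score] = 0.0397 + 0.4322 + 0.1455 = 0.6174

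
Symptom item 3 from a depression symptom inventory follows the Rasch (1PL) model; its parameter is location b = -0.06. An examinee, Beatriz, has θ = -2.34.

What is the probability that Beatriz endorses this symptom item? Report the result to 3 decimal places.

0.093

P(θ) = 1 / (1 + exp(−(θ − b)))
Exponent: (-2.34 − (-0.06)) = -2.2800
1/(1 + e^{2.2800}) = 0.0928
P = 0.0928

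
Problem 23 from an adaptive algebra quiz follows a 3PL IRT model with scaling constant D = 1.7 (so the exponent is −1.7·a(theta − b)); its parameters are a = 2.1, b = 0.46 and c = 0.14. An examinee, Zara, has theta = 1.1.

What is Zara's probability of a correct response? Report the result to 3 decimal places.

0.921

P(theta) = c + (1 − c) · 1 / (1 + exp(−D·a(theta − b)))
Exponent: 1.7 × 2.1 × (1.1 − 0.46) = 2.2848
1/(1 + e^{-2.2848}) = 0.9076
P = 0.14 + 0.86 × 0.9076 = 0.9205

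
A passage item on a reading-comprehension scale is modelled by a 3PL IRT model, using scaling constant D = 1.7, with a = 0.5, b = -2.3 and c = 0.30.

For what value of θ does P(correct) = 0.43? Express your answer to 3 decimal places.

-4.039

P(θ) = c + (1 − c) · 1 / (1 + exp(−D·a(θ − b)))
Remove guessing floor: (0.43 − 0.30)/(1 − 0.30) = 0.1857
logit = ln(0.1857/0.8143) = -1.4781
θ = b + logit/(1.7·a) = -2.3 + (-1.4781)/0.8500 = -4.0389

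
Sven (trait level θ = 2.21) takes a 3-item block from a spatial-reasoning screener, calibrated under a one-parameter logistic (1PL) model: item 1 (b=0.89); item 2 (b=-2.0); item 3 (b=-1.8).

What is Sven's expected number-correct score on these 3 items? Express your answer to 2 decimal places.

P(θ) = 1 / (1 + exp(−(θ − b)))
P_1 = 1/(1+e^{-1.3200}) = 0.7892
P_2 = 1/(1+e^{-4.2100}) = 0.9854
P_3 = 1/(1+e^{-4.0100}) = 0.9822
E[score] = 0.7892 + 0.9854 + 0.9822 = 2.7567

2.76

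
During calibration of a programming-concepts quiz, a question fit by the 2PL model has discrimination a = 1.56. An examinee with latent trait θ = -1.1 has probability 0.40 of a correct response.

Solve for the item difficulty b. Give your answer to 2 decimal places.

-0.84

P(θ) = 1 / (1 + exp(−a(θ − b)))
logit(0.40) = ln(0.40/0.60) = -0.4055
b = θ − logit/(a) = -1.1 − (-0.4055)/1.5600 = -0.8401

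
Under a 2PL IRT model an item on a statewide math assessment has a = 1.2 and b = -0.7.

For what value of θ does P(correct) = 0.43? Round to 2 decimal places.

-0.93

P(θ) = 1 / (1 + exp(−a(θ − b)))
logit = ln(0.4300/0.5700) = -0.2819
θ = b + logit/(a) = -0.7 + (-0.2819)/1.2000 = -0.9349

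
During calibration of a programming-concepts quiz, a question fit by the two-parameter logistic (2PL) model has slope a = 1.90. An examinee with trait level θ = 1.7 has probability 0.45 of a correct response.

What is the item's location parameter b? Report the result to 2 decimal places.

P(θ) = 1 / (1 + exp(−a(θ − b)))
logit(0.45) = ln(0.45/0.55) = -0.2007
b = θ − logit/(a) = 1.7 − (-0.2007)/1.9000 = 1.8056

1.81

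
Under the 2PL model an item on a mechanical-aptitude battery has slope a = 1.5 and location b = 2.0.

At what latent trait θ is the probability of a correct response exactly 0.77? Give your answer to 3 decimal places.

2.806

P(θ) = 1 / (1 + exp(−a(θ − b)))
logit = ln(0.7700/0.2300) = 1.2083
θ = b + logit/(a) = 2.0 + 1.2083/1.5000 = 2.8055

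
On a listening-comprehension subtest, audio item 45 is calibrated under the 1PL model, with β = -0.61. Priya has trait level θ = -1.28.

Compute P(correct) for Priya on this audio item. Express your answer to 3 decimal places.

P(θ) = 1 / (1 + exp(−(θ − β)))
Exponent: (-1.28 − (-0.61)) = -0.6700
1/(1 + e^{0.6700}) = 0.3385
P = 0.3385

0.338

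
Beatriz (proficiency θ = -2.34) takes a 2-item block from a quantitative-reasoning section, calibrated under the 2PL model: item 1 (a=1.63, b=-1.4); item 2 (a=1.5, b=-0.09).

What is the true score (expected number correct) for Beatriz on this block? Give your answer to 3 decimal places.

P(θ) = 1 / (1 + exp(−a(θ − b)))
P_1 = 1/(1+e^{1.5322}) = 0.1777
P_2 = 1/(1+e^{3.3750}) = 0.0331
E[score] = 0.1777 + 0.0331 = 0.2108

0.211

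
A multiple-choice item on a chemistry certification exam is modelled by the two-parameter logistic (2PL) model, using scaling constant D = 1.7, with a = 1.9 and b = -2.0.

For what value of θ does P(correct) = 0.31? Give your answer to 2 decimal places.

P(θ) = 1 / (1 + exp(−D·a(θ − b)))
logit = ln(0.3100/0.6900) = -0.8001
θ = b + logit/(1.7·a) = -2.0 + (-0.8001)/3.2300 = -2.2477

-2.25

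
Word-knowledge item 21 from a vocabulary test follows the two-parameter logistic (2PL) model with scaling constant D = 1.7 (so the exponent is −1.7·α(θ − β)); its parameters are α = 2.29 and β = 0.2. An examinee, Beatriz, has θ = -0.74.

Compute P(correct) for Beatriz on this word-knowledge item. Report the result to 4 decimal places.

0.0251

P(θ) = 1 / (1 + exp(−D·α(θ − β)))
Exponent: 1.7 × 2.29 × (-0.74 − 0.2) = -3.6594
1/(1 + e^{3.6594}) = 0.0251
P = 0.0251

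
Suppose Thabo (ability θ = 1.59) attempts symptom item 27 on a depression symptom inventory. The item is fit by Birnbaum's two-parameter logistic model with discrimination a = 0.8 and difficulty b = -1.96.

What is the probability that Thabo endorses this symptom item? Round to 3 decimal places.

P(θ) = 1 / (1 + exp(−a(θ − b)))
Exponent: 0.8 × (1.59 − (-1.96)) = 2.8400
1/(1 + e^{-2.8400}) = 0.9448

0.945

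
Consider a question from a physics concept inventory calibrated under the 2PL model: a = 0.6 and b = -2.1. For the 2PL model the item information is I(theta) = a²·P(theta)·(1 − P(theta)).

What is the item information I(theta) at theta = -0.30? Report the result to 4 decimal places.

0.0681

P = 1/(1+e^{-1.0800}) = 0.7465
P(1−P) = 0.7465 × 0.2535 = 0.1892
I = a² × P(1−P) = 0.6² × 0.1892 = 0.06813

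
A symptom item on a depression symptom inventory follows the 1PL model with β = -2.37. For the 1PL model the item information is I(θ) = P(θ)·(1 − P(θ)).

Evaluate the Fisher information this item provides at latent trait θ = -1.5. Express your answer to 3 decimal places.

P = 1/(1+e^{-0.8700}) = 0.7047
P(1−P) = 0.7047 × 0.2953 = 0.2081
I = P(1−P) = 0.20808

0.208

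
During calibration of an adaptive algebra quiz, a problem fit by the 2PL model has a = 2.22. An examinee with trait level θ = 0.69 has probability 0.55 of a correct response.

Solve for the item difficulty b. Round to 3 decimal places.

0.600

P(θ) = 1 / (1 + exp(−a(θ − b)))
logit(0.55) = ln(0.55/0.45) = 0.2007
b = θ − logit/(a) = 0.69 − 0.2007/2.2200 = 0.5996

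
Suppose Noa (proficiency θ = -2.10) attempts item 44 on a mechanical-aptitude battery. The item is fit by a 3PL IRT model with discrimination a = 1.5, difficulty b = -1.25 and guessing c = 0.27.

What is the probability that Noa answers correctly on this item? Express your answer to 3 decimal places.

0.429

P(θ) = c + (1 − c) · 1 / (1 + exp(−a(θ − b)))
Exponent: 1.5 × (-2.10 − (-1.25)) = -1.2750
1/(1 + e^{1.2750}) = 0.2184
P = 0.27 + 0.73 × 0.2184 = 0.4294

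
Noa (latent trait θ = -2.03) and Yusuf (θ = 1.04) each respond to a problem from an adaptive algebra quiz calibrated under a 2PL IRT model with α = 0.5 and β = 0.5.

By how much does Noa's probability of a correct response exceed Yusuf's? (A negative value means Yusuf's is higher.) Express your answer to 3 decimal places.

P(θ) = 1 / (1 + exp(−α(θ − β)))
P(Noa) = 0.2201  [exponent -1.2650]
P(Yusuf) = 0.5671  [exponent 0.2700]
Difference = 0.2201 − 0.5671 = -0.3470

-0.347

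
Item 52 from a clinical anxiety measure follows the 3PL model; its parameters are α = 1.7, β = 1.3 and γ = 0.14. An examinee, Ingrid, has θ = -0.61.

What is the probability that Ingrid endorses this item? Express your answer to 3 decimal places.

P(θ) = γ + (1 − γ) · 1 / (1 + exp(−α(θ − β)))
Exponent: 1.7 × (-0.61 − 1.3) = -3.2470
1/(1 + e^{3.2470}) = 0.0374
P = 0.14 + 0.86 × 0.0374 = 0.1722

0.172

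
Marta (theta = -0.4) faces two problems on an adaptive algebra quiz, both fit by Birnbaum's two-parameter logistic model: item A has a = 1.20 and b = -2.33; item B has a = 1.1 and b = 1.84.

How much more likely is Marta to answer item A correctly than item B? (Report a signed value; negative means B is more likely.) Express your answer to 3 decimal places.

P(theta) = 1 / (1 + exp(−a(theta − b)))
P_A = 0.9102
P_B = 0.0784
P_A − P_B = 0.8318

0.832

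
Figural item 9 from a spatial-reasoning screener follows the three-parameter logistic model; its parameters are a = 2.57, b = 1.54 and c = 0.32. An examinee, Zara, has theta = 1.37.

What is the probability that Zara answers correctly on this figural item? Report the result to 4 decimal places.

P(theta) = c + (1 − c) · 1 / (1 + exp(−a(theta − b)))
Exponent: 2.57 × (1.37 − 1.54) = -0.4369
1/(1 + e^{0.4369}) = 0.3925
P = 0.32 + 0.68 × 0.3925 = 0.5869

0.5869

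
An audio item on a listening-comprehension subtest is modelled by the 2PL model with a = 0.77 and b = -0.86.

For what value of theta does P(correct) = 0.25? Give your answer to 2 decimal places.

P(theta) = 1 / (1 + exp(−a(theta − b)))
logit = ln(0.2500/0.7500) = -1.0986
theta = b + logit/(a) = -0.86 + (-1.0986)/0.7700 = -2.2868

-2.29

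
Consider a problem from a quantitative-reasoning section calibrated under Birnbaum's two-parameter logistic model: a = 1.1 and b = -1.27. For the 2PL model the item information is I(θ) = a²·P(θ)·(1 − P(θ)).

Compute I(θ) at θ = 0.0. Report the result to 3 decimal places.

0.192

P = 1/(1+e^{-1.3970}) = 0.8017
P(1−P) = 0.8017 × 0.1983 = 0.1590
I = a² × P(1−P) = 1.1² × 0.1590 = 0.19236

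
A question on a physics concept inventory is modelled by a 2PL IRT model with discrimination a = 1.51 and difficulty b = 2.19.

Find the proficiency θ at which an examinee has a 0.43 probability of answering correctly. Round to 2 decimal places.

P(θ) = 1 / (1 + exp(−a(θ − b)))
logit = ln(0.4300/0.5700) = -0.2819
θ = b + logit/(a) = 2.19 + (-0.2819)/1.5100 = 2.0033

2.00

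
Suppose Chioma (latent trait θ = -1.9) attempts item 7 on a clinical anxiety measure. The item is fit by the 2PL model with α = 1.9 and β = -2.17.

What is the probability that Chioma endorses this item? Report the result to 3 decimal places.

0.626

P(θ) = 1 / (1 + exp(−α(θ − β)))
Exponent: 1.9 × (-1.9 − (-2.17)) = 0.5130
1/(1 + e^{-0.5130}) = 0.6255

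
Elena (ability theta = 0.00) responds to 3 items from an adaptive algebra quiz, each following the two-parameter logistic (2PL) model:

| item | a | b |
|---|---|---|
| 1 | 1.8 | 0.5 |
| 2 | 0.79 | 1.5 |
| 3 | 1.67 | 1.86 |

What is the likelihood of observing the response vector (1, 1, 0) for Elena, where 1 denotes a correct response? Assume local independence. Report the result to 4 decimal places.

P(theta) = 1 / (1 + exp(−a(theta − b)))
P_1 = 1/(1+e^{0.9000}) = 0.2891
P_2 = 1/(1+e^{1.1850}) = 0.2342
P_3 = 1/(1+e^{3.1062}) = 0.0429
L = P_1 × P_2 × (1−P_3) = 0.2891 × 0.2342 × 0.9571 = 0.06478

0.0648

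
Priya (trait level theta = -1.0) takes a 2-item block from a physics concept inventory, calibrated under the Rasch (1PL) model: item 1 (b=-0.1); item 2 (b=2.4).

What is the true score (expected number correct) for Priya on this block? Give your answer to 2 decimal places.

0.32

P(theta) = 1 / (1 + exp(−(theta − b)))
P_1 = 1/(1+e^{0.9000}) = 0.2891
P_2 = 1/(1+e^{3.4000}) = 0.0323
E[score] = 0.2891 + 0.0323 = 0.3213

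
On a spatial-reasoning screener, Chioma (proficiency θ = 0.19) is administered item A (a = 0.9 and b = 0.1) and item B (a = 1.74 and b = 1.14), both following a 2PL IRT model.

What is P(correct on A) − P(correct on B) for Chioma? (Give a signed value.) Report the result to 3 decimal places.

0.360

P(θ) = 1 / (1 + exp(−a(θ − b)))
P_A = 0.5202
P_B = 0.1607
P_A − P_B = 0.3595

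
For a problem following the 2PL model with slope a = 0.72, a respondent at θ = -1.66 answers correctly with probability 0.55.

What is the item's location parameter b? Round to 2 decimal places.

-1.94

P(θ) = 1 / (1 + exp(−a(θ − b)))
logit(0.55) = ln(0.55/0.45) = 0.2007
b = θ − logit/(a) = -1.66 − 0.2007/0.7200 = -1.9387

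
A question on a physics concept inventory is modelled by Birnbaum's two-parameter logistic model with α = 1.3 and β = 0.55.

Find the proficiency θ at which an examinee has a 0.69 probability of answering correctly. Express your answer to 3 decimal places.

P(θ) = 1 / (1 + exp(−α(θ − β)))
logit = ln(0.6900/0.3100) = 0.8001
θ = β + logit/(α) = 0.55 + 0.8001/1.3000 = 1.1655

1.165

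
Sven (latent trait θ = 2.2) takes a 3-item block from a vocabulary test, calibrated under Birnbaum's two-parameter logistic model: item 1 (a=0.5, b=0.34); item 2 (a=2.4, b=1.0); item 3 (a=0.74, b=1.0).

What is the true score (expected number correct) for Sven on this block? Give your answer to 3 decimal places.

2.372

P(θ) = 1 / (1 + exp(−a(θ − b)))
P_1 = 1/(1+e^{-0.9300}) = 0.7171
P_2 = 1/(1+e^{-2.8800}) = 0.9468
P_3 = 1/(1+e^{-0.8880}) = 0.7085
E[score] = 0.7171 + 0.9468 + 0.7085 = 2.3724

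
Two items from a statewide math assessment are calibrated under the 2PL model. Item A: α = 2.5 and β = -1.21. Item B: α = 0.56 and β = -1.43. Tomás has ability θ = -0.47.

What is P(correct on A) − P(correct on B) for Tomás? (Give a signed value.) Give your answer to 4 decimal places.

P(θ) = 1 / (1 + exp(−α(θ − β)))
P_A = 0.8641
P_B = 0.6313
P_A − P_B = 0.2329

0.2329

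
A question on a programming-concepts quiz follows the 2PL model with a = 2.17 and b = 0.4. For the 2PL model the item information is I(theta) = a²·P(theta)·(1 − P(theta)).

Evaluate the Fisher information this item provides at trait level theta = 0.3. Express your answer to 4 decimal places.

P = 1/(1+e^{0.2170}) = 0.4460
P(1−P) = 0.4460 × 0.5540 = 0.2471
I = a² × P(1−P) = 2.17² × 0.2471 = 1.16347

1.1635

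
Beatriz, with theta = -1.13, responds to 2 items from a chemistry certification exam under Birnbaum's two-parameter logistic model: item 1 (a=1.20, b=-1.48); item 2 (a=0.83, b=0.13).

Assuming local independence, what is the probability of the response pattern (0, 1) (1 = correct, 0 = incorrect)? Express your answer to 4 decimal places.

0.1031

P(theta) = 1 / (1 + exp(−a(theta − b)))
P_1 = 1/(1+e^{-0.4200}) = 0.6035
P_2 = 1/(1+e^{1.0458}) = 0.2600
L = (1−P_1) × P_2 = 0.3965 × 0.2600 = 0.10311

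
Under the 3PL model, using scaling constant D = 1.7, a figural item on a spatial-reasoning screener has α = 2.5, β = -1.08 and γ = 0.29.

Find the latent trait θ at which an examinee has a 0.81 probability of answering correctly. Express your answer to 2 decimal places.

P(θ) = γ + (1 − γ) · 1 / (1 + exp(−D·α(θ − β)))
Remove guessing floor: (0.81 − 0.29)/(1 − 0.29) = 0.7324
logit = ln(0.7324/0.2676) = 1.0068
θ = β + logit/(1.7·α) = -1.08 + 1.0068/4.2500 = -0.8431

-0.84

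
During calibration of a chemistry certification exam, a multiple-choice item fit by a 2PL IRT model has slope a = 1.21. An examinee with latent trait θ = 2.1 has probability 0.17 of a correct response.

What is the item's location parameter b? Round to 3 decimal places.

3.410

P(θ) = 1 / (1 + exp(−a(θ − b)))
logit(0.17) = ln(0.17/0.83) = -1.5856
b = θ − logit/(a) = 2.1 − (-1.5856)/1.2100 = 3.4104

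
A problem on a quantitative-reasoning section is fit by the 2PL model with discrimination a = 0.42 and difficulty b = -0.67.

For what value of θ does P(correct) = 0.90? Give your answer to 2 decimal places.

4.56

P(θ) = 1 / (1 + exp(−a(θ − b)))
logit = ln(0.9000/0.1000) = 2.1972
θ = b + logit/(a) = -0.67 + 2.1972/0.4200 = 4.5615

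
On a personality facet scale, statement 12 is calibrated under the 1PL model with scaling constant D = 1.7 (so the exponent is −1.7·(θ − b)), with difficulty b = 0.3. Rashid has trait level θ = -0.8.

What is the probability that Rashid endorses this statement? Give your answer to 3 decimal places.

P(θ) = 1 / (1 + exp(−D·(θ − b)))
Exponent: 1.7 × (-0.8 − 0.3) = -1.8700
1/(1 + e^{1.8700}) = 0.1335
P = 0.1335

0.134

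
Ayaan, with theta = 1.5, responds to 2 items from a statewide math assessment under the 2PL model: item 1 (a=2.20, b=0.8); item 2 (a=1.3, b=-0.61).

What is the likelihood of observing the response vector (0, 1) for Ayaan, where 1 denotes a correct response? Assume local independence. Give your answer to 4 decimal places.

P(theta) = 1 / (1 + exp(−a(theta − b)))
P_1 = 1/(1+e^{-1.5400}) = 0.8235
P_2 = 1/(1+e^{-2.7430}) = 0.9395
L = (1−P_1) × P_2 = 0.1765 × 0.9395 = 0.16586

0.1659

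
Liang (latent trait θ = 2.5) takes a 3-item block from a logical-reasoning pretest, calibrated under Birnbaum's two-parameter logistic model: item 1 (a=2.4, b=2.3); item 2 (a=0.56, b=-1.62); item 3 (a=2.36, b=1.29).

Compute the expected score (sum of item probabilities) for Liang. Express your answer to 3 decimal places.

2.473

P(θ) = 1 / (1 + exp(−a(θ − b)))
P_1 = 1/(1+e^{-0.4800}) = 0.6177
P_2 = 1/(1+e^{-2.3072}) = 0.9095
P_3 = 1/(1+e^{-2.8556}) = 0.9456
E[score] = 0.6177 + 0.9095 + 0.9456 = 2.4728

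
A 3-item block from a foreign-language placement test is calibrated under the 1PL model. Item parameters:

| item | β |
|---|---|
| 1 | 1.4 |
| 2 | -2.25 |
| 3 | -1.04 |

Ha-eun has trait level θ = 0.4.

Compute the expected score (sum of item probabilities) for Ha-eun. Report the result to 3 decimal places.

P(θ) = 1 / (1 + exp(−(θ − β)))
P_1 = 1/(1+e^{1.0000}) = 0.2689
P_2 = 1/(1+e^{-2.6500}) = 0.9340
P_3 = 1/(1+e^{-1.4400}) = 0.8085
E[score] = 0.2689 + 0.9340 + 0.8085 = 2.0114

2.011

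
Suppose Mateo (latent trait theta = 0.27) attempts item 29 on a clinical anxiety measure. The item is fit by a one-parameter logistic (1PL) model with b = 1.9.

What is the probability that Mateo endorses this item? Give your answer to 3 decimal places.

0.164

P(theta) = 1 / (1 + exp(−(theta − b)))
Exponent: (0.27 − 1.9) = -1.6300
1/(1 + e^{1.6300}) = 0.1638
P = 0.1638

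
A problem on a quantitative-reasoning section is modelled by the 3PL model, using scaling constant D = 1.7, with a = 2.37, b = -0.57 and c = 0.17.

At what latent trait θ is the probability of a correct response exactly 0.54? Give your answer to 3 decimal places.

-0.624

P(θ) = c + (1 − c) · 1 / (1 + exp(−D·a(θ − b)))
Remove guessing floor: (0.54 − 0.17)/(1 − 0.17) = 0.4458
logit = ln(0.4458/0.5542) = -0.2177
θ = b + logit/(1.7·a) = -0.57 + (-0.2177)/4.0290 = -0.6240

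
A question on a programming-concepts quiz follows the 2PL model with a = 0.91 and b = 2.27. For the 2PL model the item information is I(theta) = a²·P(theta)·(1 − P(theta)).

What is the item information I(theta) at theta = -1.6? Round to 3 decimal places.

P = 1/(1+e^{3.5217}) = 0.0287
P(1−P) = 0.0287 × 0.9713 = 0.0279
I = a² × P(1−P) = 0.91² × 0.0279 = 0.02309

0.023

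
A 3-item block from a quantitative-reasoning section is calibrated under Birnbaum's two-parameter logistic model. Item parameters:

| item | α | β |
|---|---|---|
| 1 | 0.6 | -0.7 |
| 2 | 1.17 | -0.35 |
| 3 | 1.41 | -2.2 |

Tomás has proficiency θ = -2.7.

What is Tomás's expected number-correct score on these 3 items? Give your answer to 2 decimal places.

0.62

P(θ) = 1 / (1 + exp(−α(θ − β)))
P_1 = 1/(1+e^{1.2000}) = 0.2315
P_2 = 1/(1+e^{2.7495}) = 0.0601
P_3 = 1/(1+e^{0.7050}) = 0.3307
E[score] = 0.2315 + 0.0601 + 0.3307 = 0.6223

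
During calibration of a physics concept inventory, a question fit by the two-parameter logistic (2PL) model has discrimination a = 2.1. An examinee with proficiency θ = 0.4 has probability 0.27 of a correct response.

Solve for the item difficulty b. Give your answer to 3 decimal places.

0.874

P(θ) = 1 / (1 + exp(−a(θ − b)))
logit(0.27) = ln(0.27/0.73) = -0.9946
b = θ − logit/(a) = 0.4 − (-0.9946)/2.1000 = 0.8736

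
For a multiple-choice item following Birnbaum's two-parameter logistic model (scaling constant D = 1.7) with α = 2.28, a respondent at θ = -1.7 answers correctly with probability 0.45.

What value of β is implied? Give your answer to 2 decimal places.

-1.65

P(θ) = 1 / (1 + exp(−D·α(θ − β)))
logit(0.45) = ln(0.45/0.55) = -0.2007
β = θ − logit/(1.7·α) = -1.7 − (-0.2007)/3.8760 = -1.6482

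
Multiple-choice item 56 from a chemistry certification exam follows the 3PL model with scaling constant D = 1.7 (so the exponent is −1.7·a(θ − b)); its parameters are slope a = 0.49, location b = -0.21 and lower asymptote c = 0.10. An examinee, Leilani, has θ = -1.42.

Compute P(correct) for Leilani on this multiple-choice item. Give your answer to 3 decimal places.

P(θ) = c + (1 − c) · 1 / (1 + exp(−D·a(θ − b)))
Exponent: 1.7 × 0.49 × (-1.42 − (-0.21)) = -1.0079
1/(1 + e^{1.0079}) = 0.2674
P = 0.10 + 0.90 × 0.2674 = 0.3406

0.341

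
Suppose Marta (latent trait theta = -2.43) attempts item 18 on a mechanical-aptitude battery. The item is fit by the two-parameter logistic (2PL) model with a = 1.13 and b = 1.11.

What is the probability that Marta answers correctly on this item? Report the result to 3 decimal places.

P(theta) = 1 / (1 + exp(−a(theta − b)))
Exponent: 1.13 × (-2.43 − 1.11) = -4.0002
1/(1 + e^{4.0002}) = 0.0180

0.018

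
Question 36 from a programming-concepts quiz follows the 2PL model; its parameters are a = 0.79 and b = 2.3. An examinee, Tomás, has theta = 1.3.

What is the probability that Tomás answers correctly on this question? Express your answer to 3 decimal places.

P(theta) = 1 / (1 + exp(−a(theta − b)))
Exponent: 0.79 × (1.3 − 2.3) = -0.7900
1/(1 + e^{0.7900}) = 0.3122

0.312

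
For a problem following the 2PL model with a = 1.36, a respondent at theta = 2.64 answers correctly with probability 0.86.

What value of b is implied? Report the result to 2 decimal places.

1.31

P(theta) = 1 / (1 + exp(−a(theta − b)))
logit(0.86) = ln(0.86/0.14) = 1.8153
b = theta − logit/(a) = 2.64 − 1.8153/1.3600 = 1.3052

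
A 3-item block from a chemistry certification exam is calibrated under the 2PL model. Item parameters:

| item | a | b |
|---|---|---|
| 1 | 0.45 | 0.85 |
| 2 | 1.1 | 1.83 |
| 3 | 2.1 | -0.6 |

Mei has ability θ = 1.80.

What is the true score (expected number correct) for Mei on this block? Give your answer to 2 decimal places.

P(θ) = 1 / (1 + exp(−a(θ − b)))
P_1 = 1/(1+e^{-0.4275}) = 0.6053
P_2 = 1/(1+e^{0.0330}) = 0.4918
P_3 = 1/(1+e^{-5.0400}) = 0.9936
E[score] = 0.6053 + 0.4918 + 0.9936 = 2.0906

2.09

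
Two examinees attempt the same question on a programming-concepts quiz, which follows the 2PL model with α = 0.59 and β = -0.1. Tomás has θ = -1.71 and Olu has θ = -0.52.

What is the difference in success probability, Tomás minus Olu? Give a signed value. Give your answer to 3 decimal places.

P(θ) = 1 / (1 + exp(−α(θ − β)))
P(Tomás) = 0.2789  [exponent -0.9499]
P(Olu) = 0.4384  [exponent -0.2478]
Difference = 0.2789 − 0.4384 = -0.1595

-0.159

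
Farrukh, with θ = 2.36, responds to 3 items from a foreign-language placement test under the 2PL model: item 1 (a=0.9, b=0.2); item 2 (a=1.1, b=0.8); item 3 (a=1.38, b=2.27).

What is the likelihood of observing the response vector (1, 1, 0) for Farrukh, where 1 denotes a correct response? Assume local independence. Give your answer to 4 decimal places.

P(θ) = 1 / (1 + exp(−a(θ − b)))
P_1 = 1/(1+e^{-1.9440}) = 0.8748
P_2 = 1/(1+e^{-1.7160}) = 0.8476
P_3 = 1/(1+e^{-0.1242}) = 0.5310
L = P_1 × P_2 × (1−P_3) = 0.8748 × 0.8476 × 0.4690 = 0.34775

0.3477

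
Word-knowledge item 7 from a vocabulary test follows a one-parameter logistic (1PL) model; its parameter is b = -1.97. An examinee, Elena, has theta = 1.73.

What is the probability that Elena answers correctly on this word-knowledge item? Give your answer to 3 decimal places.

P(theta) = 1 / (1 + exp(−(theta − b)))
Exponent: (1.73 − (-1.97)) = 3.7000
1/(1 + e^{-3.7000}) = 0.9759
P = 0.9759

0.976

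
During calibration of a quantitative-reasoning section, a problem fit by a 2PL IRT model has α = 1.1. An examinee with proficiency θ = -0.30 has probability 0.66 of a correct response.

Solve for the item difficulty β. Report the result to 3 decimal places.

-0.903

P(θ) = 1 / (1 + exp(−α(θ − β)))
logit(0.66) = ln(0.66/0.34) = 0.6633
β = θ − logit/(α) = -0.30 − 0.6633/1.1000 = -0.9030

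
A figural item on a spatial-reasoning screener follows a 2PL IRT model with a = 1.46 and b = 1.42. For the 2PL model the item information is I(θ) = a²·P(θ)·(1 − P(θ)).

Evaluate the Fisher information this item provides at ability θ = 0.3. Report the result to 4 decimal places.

0.2910

P = 1/(1+e^{1.6352}) = 0.1631
P(1−P) = 0.1631 × 0.8369 = 0.1365
I = a² × P(1−P) = 1.46² × 0.1365 = 0.29099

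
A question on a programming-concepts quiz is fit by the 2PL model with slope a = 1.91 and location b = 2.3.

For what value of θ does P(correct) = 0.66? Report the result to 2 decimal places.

P(θ) = 1 / (1 + exp(−a(θ − b)))
logit = ln(0.6600/0.3400) = 0.6633
θ = b + logit/(a) = 2.3 + 0.6633/1.9100 = 2.6473

2.65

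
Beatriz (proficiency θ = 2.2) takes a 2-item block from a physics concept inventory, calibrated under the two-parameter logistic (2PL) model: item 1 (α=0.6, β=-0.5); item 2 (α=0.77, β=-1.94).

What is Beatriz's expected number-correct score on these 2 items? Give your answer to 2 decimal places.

1.80

P(θ) = 1 / (1 + exp(−α(θ − β)))
P_1 = 1/(1+e^{-1.6200}) = 0.8348
P_2 = 1/(1+e^{-3.1878}) = 0.9604
E[score] = 0.8348 + 0.9604 = 1.7952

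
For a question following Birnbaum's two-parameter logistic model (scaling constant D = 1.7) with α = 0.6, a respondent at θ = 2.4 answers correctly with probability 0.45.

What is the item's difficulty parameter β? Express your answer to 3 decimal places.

2.597

P(θ) = 1 / (1 + exp(−D·α(θ − β)))
logit(0.45) = ln(0.45/0.55) = -0.2007
β = θ − logit/(1.7·α) = 2.4 − (-0.2007)/1.0200 = 2.5967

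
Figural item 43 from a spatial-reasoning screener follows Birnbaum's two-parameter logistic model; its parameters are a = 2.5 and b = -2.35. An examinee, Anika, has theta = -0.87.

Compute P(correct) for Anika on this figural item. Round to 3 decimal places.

0.976

P(theta) = 1 / (1 + exp(−a(theta − b)))
Exponent: 2.5 × (-0.87 − (-2.35)) = 3.7000
1/(1 + e^{-3.7000}) = 0.9759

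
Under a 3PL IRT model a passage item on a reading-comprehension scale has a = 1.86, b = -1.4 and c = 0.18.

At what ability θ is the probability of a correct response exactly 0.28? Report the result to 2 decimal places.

-2.46

P(θ) = c + (1 − c) · 1 / (1 + exp(−a(θ − b)))
Remove guessing floor: (0.28 − 0.18)/(1 − 0.18) = 0.1220
logit = ln(0.1220/0.8780) = -1.9741
θ = b + logit/(a) = -1.4 + (-1.9741)/1.8600 = -2.4613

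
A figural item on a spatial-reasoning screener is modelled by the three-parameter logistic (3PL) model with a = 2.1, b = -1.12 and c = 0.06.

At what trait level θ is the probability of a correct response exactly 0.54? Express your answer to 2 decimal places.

P(θ) = c + (1 − c) · 1 / (1 + exp(−a(θ − b)))
Remove guessing floor: (0.54 − 0.06)/(1 − 0.06) = 0.5106
logit = ln(0.5106/0.4894) = 0.0426
θ = b + logit/(a) = -1.12 + 0.0426/2.1000 = -1.0997

-1.10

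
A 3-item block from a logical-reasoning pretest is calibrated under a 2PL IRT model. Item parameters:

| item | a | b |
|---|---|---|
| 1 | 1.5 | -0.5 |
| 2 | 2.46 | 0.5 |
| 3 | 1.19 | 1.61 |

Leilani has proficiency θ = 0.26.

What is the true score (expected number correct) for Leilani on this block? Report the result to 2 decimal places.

1.28

P(θ) = 1 / (1 + exp(−a(θ − b)))
P_1 = 1/(1+e^{-1.1400}) = 0.7577
P_2 = 1/(1+e^{0.5904}) = 0.3565
P_3 = 1/(1+e^{1.6065}) = 0.1671
E[score] = 0.7577 + 0.3565 + 0.1671 = 1.2813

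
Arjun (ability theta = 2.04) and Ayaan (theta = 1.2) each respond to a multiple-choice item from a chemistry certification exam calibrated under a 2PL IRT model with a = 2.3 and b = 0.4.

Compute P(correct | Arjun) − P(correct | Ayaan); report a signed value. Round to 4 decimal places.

0.1146

P(theta) = 1 / (1 + exp(−a(theta − b)))
P(Arjun) = 0.9775  [exponent 3.7720]
P(Ayaan) = 0.8629  [exponent 1.8400]
Difference = 0.9775 − 0.8629 = 0.1146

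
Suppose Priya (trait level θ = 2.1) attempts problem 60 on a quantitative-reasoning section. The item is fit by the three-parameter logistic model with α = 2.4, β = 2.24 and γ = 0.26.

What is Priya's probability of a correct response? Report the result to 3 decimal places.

0.568

P(θ) = γ + (1 − γ) · 1 / (1 + exp(−α(θ − β)))
Exponent: 2.4 × (2.1 − 2.24) = -0.3360
1/(1 + e^{0.3360}) = 0.4168
P = 0.26 + 0.74 × 0.4168 = 0.5684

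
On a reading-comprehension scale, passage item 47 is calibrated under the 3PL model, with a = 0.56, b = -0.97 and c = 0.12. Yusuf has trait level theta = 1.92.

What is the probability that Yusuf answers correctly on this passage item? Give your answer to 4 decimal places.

P(theta) = c + (1 − c) · 1 / (1 + exp(−a(theta − b)))
Exponent: 0.56 × (1.92 − (-0.97)) = 1.6184
1/(1 + e^{-1.6184}) = 0.8346
P = 0.12 + 0.88 × 0.8346 = 0.8544

0.8544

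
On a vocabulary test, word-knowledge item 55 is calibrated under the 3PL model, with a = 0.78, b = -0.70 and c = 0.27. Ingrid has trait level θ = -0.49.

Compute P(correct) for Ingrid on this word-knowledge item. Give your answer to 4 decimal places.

P(θ) = c + (1 − c) · 1 / (1 + exp(−a(θ − b)))
Exponent: 0.78 × (-0.49 − (-0.70)) = 0.1638
1/(1 + e^{-0.1638}) = 0.5409
P = 0.27 + 0.73 × 0.5409 = 0.6648

0.6648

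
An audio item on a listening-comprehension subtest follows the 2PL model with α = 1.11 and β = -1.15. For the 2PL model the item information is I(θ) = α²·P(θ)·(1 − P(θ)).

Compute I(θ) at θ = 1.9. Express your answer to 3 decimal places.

0.039

P = 1/(1+e^{-3.3855}) = 0.9672
P(1−P) = 0.9672 × 0.0328 = 0.0317
I = α² × P(1−P) = 1.11² × 0.0317 = 0.03903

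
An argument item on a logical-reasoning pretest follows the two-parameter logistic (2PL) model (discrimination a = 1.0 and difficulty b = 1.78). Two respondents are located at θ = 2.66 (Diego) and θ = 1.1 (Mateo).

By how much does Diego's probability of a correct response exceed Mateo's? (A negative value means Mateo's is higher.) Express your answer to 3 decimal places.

P(θ) = 1 / (1 + exp(−a(θ − b)))
P(Diego) = 0.7068  [exponent 0.8800]
P(Mateo) = 0.3363  [exponent -0.6800]
Difference = 0.7068 − 0.3363 = 0.3706

0.371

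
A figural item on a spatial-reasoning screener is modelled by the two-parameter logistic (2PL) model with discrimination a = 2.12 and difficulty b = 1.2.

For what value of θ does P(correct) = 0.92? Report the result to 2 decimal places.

P(θ) = 1 / (1 + exp(−a(θ − b)))
logit = ln(0.9200/0.0800) = 2.4423
θ = b + logit/(a) = 1.2 + 2.4423/2.1200 = 2.3521

2.35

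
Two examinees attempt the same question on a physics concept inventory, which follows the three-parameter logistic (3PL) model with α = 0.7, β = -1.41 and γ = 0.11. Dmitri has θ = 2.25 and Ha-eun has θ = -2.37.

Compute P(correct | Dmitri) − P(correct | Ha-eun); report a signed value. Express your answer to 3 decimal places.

0.525

P(θ) = γ + (1 − γ) · 1 / (1 + exp(−α(θ − β)))
P(Dmitri) = 0.9363  [exponent 2.5620]
P(Ha-eun) = 0.4109  [exponent -0.6720]
Difference = 0.9363 − 0.4109 = 0.5254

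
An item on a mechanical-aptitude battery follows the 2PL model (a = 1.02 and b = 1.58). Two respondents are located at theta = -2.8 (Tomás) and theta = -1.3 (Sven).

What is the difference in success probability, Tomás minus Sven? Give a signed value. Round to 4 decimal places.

P(theta) = 1 / (1 + exp(−a(theta − b)))
P(Tomás) = 0.0113  [exponent -4.4676]
P(Sven) = 0.0503  [exponent -2.9376]
Difference = 0.0113 − 0.0503 = -0.0390

-0.0390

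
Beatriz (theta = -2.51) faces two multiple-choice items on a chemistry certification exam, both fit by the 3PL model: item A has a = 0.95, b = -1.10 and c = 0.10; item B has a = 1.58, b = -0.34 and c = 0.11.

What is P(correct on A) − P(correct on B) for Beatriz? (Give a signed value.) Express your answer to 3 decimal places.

0.149

P(theta) = c + (1 − c) · 1 / (1 + exp(−a(theta − b)))
P_A = 0.2868
P_B = 0.1380
P_A − P_B = 0.1489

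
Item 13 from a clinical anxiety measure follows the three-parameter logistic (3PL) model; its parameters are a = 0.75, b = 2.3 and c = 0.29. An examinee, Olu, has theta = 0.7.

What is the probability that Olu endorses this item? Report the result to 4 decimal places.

0.4543

P(theta) = c + (1 − c) · 1 / (1 + exp(−a(theta − b)))
Exponent: 0.75 × (0.7 − 2.3) = -1.2000
1/(1 + e^{1.2000}) = 0.2315
P = 0.29 + 0.71 × 0.2315 = 0.4543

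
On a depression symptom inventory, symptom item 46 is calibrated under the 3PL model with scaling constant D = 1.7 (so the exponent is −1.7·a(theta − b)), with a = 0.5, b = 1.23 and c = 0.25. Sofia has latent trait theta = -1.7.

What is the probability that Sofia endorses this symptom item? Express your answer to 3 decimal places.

P(theta) = c + (1 − c) · 1 / (1 + exp(−D·a(theta − b)))
Exponent: 1.7 × 0.5 × (-1.7 − 1.23) = -2.4905
1/(1 + e^{2.4905}) = 0.0765
P = 0.25 + 0.75 × 0.0765 = 0.3074

0.307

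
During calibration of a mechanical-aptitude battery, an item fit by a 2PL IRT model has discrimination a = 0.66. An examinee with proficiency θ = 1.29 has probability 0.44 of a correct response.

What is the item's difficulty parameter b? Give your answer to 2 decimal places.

1.66

P(θ) = 1 / (1 + exp(−a(θ − b)))
logit(0.44) = ln(0.44/0.56) = -0.2412
b = θ − logit/(a) = 1.29 − (-0.2412)/0.6600 = 1.6554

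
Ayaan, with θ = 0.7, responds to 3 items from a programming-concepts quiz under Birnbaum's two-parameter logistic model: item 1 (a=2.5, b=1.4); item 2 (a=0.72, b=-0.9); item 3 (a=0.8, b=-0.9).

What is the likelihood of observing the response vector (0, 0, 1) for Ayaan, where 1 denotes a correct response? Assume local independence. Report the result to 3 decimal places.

0.160

P(θ) = 1 / (1 + exp(−a(θ − b)))
P_1 = 1/(1+e^{1.7500}) = 0.1480
P_2 = 1/(1+e^{-1.1520}) = 0.7599
P_3 = 1/(1+e^{-1.2800}) = 0.7824
L = (1−P_1) × (1−P_2) × P_3 = 0.8520 × 0.2401 × 0.7824 = 0.16007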